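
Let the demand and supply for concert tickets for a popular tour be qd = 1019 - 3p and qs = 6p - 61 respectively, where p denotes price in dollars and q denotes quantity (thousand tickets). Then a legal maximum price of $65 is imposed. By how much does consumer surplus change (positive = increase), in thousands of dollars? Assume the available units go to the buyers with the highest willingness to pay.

-55

In a free market, 1019 - 3p = 6p - 61 gives the equilibrium p* = 120, q* = 659.
Since 65 < 120, the ceiling is binding.
At p = 65: qd = 1019 - 3·65 = 824 and qs = 6·65 - 61 = 329.
Consumer surplus without the control is ½ · (1019/3 - 120) · 659 = 434281/6.
With the ceiling, 329 units are sold at 65 (assume they go to the highest-value buyers). The demand price at q = 329 is 230, so CS = ½ · [(1019/3 - 65) + (230 - 65)] · 329 = 433951/6.
Change in consumer surplus = 433951/6 - 434281/6 = -55.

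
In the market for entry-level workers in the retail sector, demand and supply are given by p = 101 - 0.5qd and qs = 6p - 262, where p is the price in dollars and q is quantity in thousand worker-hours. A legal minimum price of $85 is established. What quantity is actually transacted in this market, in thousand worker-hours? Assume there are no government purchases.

Rearranging demand gives qd = 202 - 2p. Without the control the market clears where 202 - 2p = 6p - 262, i.e. p* = 58 and q* = 86.
The floor of 85 is above the equilibrium price 58, so it binds.
At p = 85: qd = 202 - 2·85 = 32 and qs = 6·85 - 262 = 248.
The quantity actually transacted is the short side, demand: 32.

32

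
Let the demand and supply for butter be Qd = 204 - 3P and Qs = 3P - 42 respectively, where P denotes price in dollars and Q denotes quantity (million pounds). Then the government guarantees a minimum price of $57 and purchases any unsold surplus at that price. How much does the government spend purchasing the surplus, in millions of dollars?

Equilibrium: 204 - 3P = 3P - 42, so 246 = 6P and P* = 41, Q* = 81.
The floor of 57 is above the equilibrium price 41, so it binds.
At P = 57: Qd = 204 - 3·57 = 33 and Qs = 3·57 - 42 = 129.
Surplus = Qs - Qd = 96.
Government expenditure = surplus × support price = 96 × 57 = 5472.

5472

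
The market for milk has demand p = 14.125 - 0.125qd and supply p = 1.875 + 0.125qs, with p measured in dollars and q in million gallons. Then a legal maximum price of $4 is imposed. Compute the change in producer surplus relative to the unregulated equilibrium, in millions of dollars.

-132

Rearranging demand gives qd = 113 - 8p; rearranging supply gives qs = 8p - 15. Without the control the market clears where 113 - 8p = 8p - 15, i.e. p* = 8 and q* = 49.
The ceiling of 4 is below the equilibrium price 8, so it binds.
At p = 4: qd = 113 - 8·4 = 81 and qs = 8·4 - 15 = 17.
Producer surplus without the control is ½ · (8 - 1.875) · 49 = 150.0625.
With the ceiling, producers sell 17 units at 4, so PS = ½ · (4 - 1.875) · 17 = 18.0625.
Change in producer surplus = 18.0625 - 150.0625 = -132.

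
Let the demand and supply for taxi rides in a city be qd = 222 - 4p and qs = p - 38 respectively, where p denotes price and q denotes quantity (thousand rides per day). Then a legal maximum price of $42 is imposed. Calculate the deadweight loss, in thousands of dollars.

62.5

Without the control the market clears where 222 - 4p = p - 38, i.e. p* = 52 and q* = 14.
Since 42 < 52, the ceiling is binding.
At p = 42: qd = 222 - 4·42 = 54 and qs = 42 - 38 = 4.
Quantity traded falls to 4. At q = 4 the demand price is (222 - 4)/4 = 54.5 and the supply price is 38 + 4 = 42.
Deadweight loss = ½ · (54.5 - 42) · (14 - 4) = ½ · 12.5 · 10 = 62.5.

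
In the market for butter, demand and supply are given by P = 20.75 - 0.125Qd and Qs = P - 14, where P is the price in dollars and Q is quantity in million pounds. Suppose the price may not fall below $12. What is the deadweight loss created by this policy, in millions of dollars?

0

Rearranging demand gives Qd = 166 - 8P. In a free market, 166 - 8P = P - 14 gives the equilibrium P* = 20, Q* = 6.
The floor of 12 is below the equilibrium price 20, so it is not binding; the market clears at P* = 20, Q* = 6.
Since the control does not bind, no trades are prevented and deadweight loss is zero.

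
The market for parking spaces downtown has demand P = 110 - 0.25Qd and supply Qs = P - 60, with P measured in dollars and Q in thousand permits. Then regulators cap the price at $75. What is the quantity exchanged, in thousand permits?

15

Rearranging demand gives Qd = 440 - 4P. Without the control the market clears where 440 - 4P = P - 60, i.e. P* = 100 and Q* = 40.
Because the ceiling (75) lies below the market-clearing price, it is binding.
At P = 75: Qd = 440 - 4·75 = 140 and Qs = 75 - 60 = 15.
The quantity actually transacted is the short side, supply: 15.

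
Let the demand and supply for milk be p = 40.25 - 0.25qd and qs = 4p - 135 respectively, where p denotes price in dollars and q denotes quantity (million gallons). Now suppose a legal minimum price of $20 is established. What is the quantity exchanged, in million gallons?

Rearranging demand gives qd = 161 - 4p. Setting quantity demanded equal to quantity supplied, 161 - 4p = 4p - 135, gives p* = 37 and q* = 13.
The floor of 20 is below the equilibrium price 37, so it is not binding; the market clears at p* = 37, q* = 13.

13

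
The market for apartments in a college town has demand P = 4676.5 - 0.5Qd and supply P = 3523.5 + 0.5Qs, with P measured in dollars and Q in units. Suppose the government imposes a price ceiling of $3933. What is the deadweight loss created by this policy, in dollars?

55778

Rearranging demand gives Qd = 9353 - 2P; rearranging supply gives Qs = 2P - 7047. Equilibrium: 9353 - 2P = 2P - 7047, so 16400 = 4P and P* = 4100, Q* = 1153.
Since 3933 < 4100, the ceiling is binding.
At P = 3933: Qd = 9353 - 2·3933 = 1487 and Qs = 2·3933 - 7047 = 819.
Quantity traded falls to 819. At Q = 819 the demand price is (9353 - 819)/2 = 4267 and the supply price is (7047 + 819)/2 = 3933.
Deadweight loss = ½ · (4267 - 3933) · (1153 - 819) = ½ · 334 · 334 = 55778.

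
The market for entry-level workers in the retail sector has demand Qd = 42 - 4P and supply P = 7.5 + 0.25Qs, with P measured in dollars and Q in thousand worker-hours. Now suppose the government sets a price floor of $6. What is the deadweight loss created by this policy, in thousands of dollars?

0

Rearranging supply gives Qs = 4P - 30. Equilibrium: 42 - 4P = 4P - 30, so 72 = 8P and P* = 9, Q* = 6.
The floor of 6 is below the equilibrium price 9, so it is not binding; the market clears at P* = 9, Q* = 6.
Since the control does not bind, no trades are prevented and deadweight loss is zero.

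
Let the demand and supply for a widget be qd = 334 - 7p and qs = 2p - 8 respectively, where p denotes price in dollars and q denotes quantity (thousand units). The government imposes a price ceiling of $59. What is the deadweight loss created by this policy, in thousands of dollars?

In a free market, 334 - 7p = 2p - 8 gives the equilibrium p* = 38, q* = 68.
The ceiling of 59 is above the equilibrium price 38, so it is not binding; the market clears at p* = 38, q* = 68.
Since the control does not bind, no trades are prevented and deadweight loss is zero.

0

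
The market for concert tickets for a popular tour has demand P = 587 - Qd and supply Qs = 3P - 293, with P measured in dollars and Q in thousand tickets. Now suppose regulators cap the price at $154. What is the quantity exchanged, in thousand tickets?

Rearranging demand gives Qd = 587 - P. Setting quantity demanded equal to quantity supplied, 587 - P = 3P - 293, gives P* = 220 and Q* = 367.
Since 154 < 220, the ceiling is binding.
At P = 154: Qd = 587 - 154 = 433 and Qs = 3·154 - 293 = 169.
The quantity actually transacted is the short side, supply: 169.

169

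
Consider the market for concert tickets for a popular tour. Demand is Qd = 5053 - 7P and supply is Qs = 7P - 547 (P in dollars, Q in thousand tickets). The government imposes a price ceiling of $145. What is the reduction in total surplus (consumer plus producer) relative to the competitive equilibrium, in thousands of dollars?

Without the control the market clears where 5053 - 7P = 7P - 547, i.e. P* = 400 and Q* = 2253.
Because the ceiling (145) lies below the market-clearing price, it is binding.
At P = 145: Qd = 5053 - 7·145 = 4038 and Qs = 7·145 - 547 = 468.
Quantity traded falls to 468. At Q = 468 the demand price is (5053 - 468)/7 = 655 and the supply price is (547 + 468)/7 = 145.
Deadweight loss = ½ · (655 - 145) · (2253 - 468) = ½ · 510 · 1785 = 455175.

455175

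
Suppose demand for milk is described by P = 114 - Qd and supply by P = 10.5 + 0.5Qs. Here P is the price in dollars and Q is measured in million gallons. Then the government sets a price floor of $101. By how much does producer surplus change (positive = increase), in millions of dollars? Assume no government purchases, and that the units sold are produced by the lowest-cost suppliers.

Rearranging demand gives Qd = 114 - P; rearranging supply gives Qs = 2P - 21. Without the control the market clears where 114 - P = 2P - 21, i.e. P* = 45 and Q* = 69.
The floor of 101 is above the equilibrium price 45, so it binds.
At P = 101: Qd = 114 - 101 = 13 and Qs = 2·101 - 21 = 181.
Producer surplus without the control is ½ · (45 - 10.5) · 69 = 1190.25.
With the floor, 13 units are sold at 101. The supply price at Q = 13 is 17, so PS = ½ · [(101 - 10.5) + (101 - 17)] · 13 = 1134.25.
Change in producer surplus = 1134.25 - 1190.25 = -56.

-56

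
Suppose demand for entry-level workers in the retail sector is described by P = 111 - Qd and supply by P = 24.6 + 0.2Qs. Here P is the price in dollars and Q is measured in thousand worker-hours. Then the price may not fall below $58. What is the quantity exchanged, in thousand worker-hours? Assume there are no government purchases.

53

Rearranging demand gives Qd = 111 - P; rearranging supply gives Qs = 5P - 123. Equilibrium: 111 - P = 5P - 123, so 234 = 6P and P* = 39, Q* = 72.
The floor of 58 is above the equilibrium price 39, so it binds.
At P = 58: Qd = 111 - 58 = 53 and Qs = 5·58 - 123 = 167.
The quantity actually transacted is the short side, demand: 53.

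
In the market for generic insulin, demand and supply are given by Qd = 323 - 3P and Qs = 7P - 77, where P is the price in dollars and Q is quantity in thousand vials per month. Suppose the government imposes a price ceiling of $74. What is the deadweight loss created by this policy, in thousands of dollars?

Without the control the market clears where 323 - 3P = 7P - 77, i.e. P* = 40 and Q* = 203.
The ceiling of 74 is above the equilibrium price 40, so it is not binding; the market clears at P* = 40, Q* = 203.
Since the control does not bind, no trades are prevented and deadweight loss is zero.

0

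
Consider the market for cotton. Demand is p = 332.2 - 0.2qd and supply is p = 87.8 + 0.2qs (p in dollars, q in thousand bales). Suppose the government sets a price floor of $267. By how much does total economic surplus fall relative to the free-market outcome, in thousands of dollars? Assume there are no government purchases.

Rearranging demand gives qd = 1661 - 5p; rearranging supply gives qs = 5p - 439. Setting quantity demanded equal to quantity supplied, 1661 - 5p = 5p - 439, gives p* = 210 and q* = 611.
The floor of 267 is above the equilibrium price 210, so it binds.
At p = 267: qd = 1661 - 5·267 = 326 and qs = 5·267 - 439 = 896.
Quantity traded falls to 326. At q = 326 the demand price is (1661 - 326)/5 = 267 and the supply price is (439 + 326)/5 = 153.
Deadweight loss = ½ · (267 - 153) · (611 - 326) = ½ · 114 · 285 = 16245.

16245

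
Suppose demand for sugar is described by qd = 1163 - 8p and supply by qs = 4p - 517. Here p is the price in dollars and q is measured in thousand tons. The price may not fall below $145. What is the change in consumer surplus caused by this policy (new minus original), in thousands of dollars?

In a free market, 1163 - 8p = 4p - 517 gives the equilibrium p* = 140, q* = 43.
Since 145 > 140, the floor is binding.
At p = 145: qd = 1163 - 8·145 = 3 and qs = 4·145 - 517 = 63.
Consumer surplus without the control is ½ · (145.375 - 140) · 43 = 115.5625.
With the floor, consumers buy 3 units at 145, so CS = ½ · (145.375 - 145) · 3 = 0.5625.
Change in consumer surplus = 0.5625 - 115.5625 = -115.

-115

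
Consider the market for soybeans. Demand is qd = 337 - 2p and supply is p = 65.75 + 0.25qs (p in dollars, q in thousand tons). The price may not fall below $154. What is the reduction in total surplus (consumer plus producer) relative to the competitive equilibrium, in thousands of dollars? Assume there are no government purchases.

Rearranging supply gives qs = 4p - 263. Without the control the market clears where 337 - 2p = 4p - 263, i.e. p* = 100 and q* = 137.
The floor of 154 is above the equilibrium price 100, so it binds.
At p = 154: qd = 337 - 2·154 = 29 and qs = 4·154 - 263 = 353.
Quantity traded falls to 29. At q = 29 the demand price is (337 - 29)/2 = 154 and the supply price is (263 + 29)/4 = 73.
Deadweight loss = ½ · (154 - 73) · (137 - 29) = ½ · 81 · 108 = 4374.

4374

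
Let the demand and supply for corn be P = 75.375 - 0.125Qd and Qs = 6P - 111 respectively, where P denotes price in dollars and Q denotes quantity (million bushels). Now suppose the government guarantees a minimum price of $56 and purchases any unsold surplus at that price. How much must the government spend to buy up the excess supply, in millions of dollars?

Rearranging demand gives Qd = 603 - 8P. Setting quantity demanded equal to quantity supplied, 603 - 8P = 6P - 111, gives P* = 51 and Q* = 195.
Because the floor (56) lies above the market-clearing price, it is binding.
At P = 56: Qd = 603 - 8·56 = 155 and Qs = 6·56 - 111 = 225.
Surplus = Qs - Qd = 70.
Government expenditure = surplus × support price = 70 × 56 = 3920.

3920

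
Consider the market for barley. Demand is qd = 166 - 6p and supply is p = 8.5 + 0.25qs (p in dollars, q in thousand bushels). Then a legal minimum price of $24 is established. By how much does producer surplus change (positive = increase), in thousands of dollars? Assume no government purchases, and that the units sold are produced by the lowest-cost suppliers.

Rearranging supply gives qs = 4p - 34. In a free market, 166 - 6p = 4p - 34 gives the equilibrium p* = 20, q* = 46.
The floor of 24 is above the equilibrium price 20, so it binds.
At p = 24: qd = 166 - 6·24 = 22 and qs = 4·24 - 34 = 62.
Producer surplus without the control is ½ · (20 - 8.5) · 46 = 264.5.
With the floor, 22 units are sold at 24. The supply price at q = 22 is 14, so PS = ½ · [(24 - 8.5) + (24 - 14)] · 22 = 280.5.
Change in producer surplus = 280.5 - 264.5 = 16.

16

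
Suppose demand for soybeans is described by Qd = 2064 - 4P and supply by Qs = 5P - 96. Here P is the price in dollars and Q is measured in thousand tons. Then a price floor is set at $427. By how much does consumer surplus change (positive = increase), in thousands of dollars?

In a free market, 2064 - 4P = 5P - 96 gives the equilibrium P* = 240, Q* = 1104.
Because the floor (427) lies above the market-clearing price, it is binding.
At P = 427: Qd = 2064 - 4·427 = 356 and Qs = 5·427 - 96 = 2039.
Consumer surplus without the control is ½ · (516 - 240) · 1104 = 152352.
With the floor, consumers buy 356 units at 427, so CS = ½ · (516 - 427) · 356 = 15842.
Change in consumer surplus = 15842 - 152352 = -136510.

-136510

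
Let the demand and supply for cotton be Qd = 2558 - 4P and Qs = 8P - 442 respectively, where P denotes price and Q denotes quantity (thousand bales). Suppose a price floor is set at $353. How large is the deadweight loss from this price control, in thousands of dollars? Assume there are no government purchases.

31827

Equilibrium: 2558 - 4P = 8P - 442, so 3000 = 12P and P* = 250, Q* = 1558.
The floor of 353 is above the equilibrium price 250, so it binds.
At P = 353: Qd = 2558 - 4·353 = 1146 and Qs = 8·353 - 442 = 2382.
Quantity traded falls to 1146. At Q = 1146 the demand price is (2558 - 1146)/4 = 353 and the supply price is (442 + 1146)/8 = 198.5.
Deadweight loss = ½ · (353 - 198.5) · (1558 - 1146) = ½ · 154.5 · 412 = 31827.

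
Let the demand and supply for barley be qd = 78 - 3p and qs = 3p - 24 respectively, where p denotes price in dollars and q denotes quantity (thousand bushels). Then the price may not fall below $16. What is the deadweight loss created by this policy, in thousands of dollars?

0

Equilibrium: 78 - 3p = 3p - 24, so 102 = 6p and p* = 17, q* = 27.
The floor of 16 is below the equilibrium price 17, so it is not binding; the market clears at p* = 17, q* = 27.
Since the control does not bind, no trades are prevented and deadweight loss is zero.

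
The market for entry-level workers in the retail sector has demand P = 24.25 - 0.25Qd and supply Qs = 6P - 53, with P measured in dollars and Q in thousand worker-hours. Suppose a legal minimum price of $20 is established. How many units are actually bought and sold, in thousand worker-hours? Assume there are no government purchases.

17

Rearranging demand gives Qd = 97 - 4P. Without the control the market clears where 97 - 4P = 6P - 53, i.e. P* = 15 and Q* = 37.
Because the floor (20) lies above the market-clearing price, it is binding.
At P = 20: Qd = 97 - 4·20 = 17 and Qs = 6·20 - 53 = 67.
The quantity actually transacted is the short side, demand: 17.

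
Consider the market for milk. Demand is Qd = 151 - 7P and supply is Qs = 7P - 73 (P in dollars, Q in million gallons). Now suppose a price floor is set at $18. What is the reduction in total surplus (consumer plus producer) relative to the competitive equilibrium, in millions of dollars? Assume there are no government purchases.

Setting quantity demanded equal to quantity supplied, 151 - 7P = 7P - 73, gives P* = 16 and Q* = 39.
The floor of 18 is above the equilibrium price 16, so it binds.
At P = 18: Qd = 151 - 7·18 = 25 and Qs = 7·18 - 73 = 53.
Quantity traded falls to 25. At Q = 25 the demand price is (151 - 25)/7 = 18 and the supply price is (73 + 25)/7 = 14.
Deadweight loss = ½ · (18 - 14) · (39 - 25) = ½ · 4 · 14 = 28.

28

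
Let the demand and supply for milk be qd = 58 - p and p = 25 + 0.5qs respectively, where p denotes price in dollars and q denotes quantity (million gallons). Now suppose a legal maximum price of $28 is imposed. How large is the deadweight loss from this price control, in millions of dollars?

192

Rearranging supply gives qs = 2p - 50. In a free market, 58 - p = 2p - 50 gives the equilibrium p* = 36, q* = 22.
Since 28 < 36, the ceiling is binding.
At p = 28: qd = 58 - 28 = 30 and qs = 2·28 - 50 = 6.
Quantity traded falls to 6. At q = 6 the demand price is 58 - 6 = 52 and the supply price is (50 + 6)/2 = 28.
Deadweight loss = ½ · (52 - 28) · (22 - 6) = ½ · 24 · 16 = 192.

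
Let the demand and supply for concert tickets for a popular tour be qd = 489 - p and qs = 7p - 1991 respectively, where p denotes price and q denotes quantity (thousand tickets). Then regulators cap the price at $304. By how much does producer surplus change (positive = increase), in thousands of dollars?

-948

Setting quantity demanded equal to quantity supplied, 489 - p = 7p - 1991, gives p* = 310 and q* = 179.
Because the ceiling (304) lies below the market-clearing price, it is binding.
At p = 304: qd = 489 - 304 = 185 and qs = 7·304 - 1991 = 137.
Producer surplus without the control is ½ · (310 - 1991/7) · 179 = 32041/14.
With the ceiling, producers sell 137 units at 304, so PS = ½ · (304 - 1991/7) · 137 = 18769/14.
Change in producer surplus = 18769/14 - 32041/14 = -948.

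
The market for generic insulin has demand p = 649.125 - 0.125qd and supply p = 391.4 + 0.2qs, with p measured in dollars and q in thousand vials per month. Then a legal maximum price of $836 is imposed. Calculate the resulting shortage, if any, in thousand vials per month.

0

Rearranging demand gives qd = 5193 - 8p; rearranging supply gives qs = 5p - 1957. Without the control the market clears where 5193 - 8p = 5p - 1957, i.e. p* = 550 and q* = 793.
The ceiling of 836 is above the equilibrium price 550, so it is not binding; the market clears at p* = 550, q* = 793.
Since the control does not bind, there is no shortage.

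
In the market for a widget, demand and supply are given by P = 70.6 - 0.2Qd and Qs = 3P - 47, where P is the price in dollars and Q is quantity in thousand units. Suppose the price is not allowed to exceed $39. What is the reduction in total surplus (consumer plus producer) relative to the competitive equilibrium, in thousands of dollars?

Rearranging demand gives Qd = 353 - 5P. In a free market, 353 - 5P = 3P - 47 gives the equilibrium P* = 50, Q* = 103.
Since 39 < 50, the ceiling is binding.
At P = 39: Qd = 353 - 5·39 = 158 and Qs = 3·39 - 47 = 70.
Quantity traded falls to 70. At Q = 70 the demand price is (353 - 70)/5 = 56.6 and the supply price is (47 + 70)/3 = 39.
Deadweight loss = ½ · (56.6 - 39) · (103 - 70) = ½ · 17.6 · 33 = 290.4.

290.4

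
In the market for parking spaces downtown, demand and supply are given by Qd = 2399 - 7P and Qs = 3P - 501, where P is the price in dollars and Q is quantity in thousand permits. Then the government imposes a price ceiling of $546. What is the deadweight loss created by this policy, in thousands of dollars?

Equilibrium: 2399 - 7P = 3P - 501, so 2900 = 10P and P* = 290, Q* = 369.
The ceiling of 546 is above the equilibrium price 290, so it is not binding; the market clears at P* = 290, Q* = 369.
Since the control does not bind, no trades are prevented and deadweight loss is zero.

0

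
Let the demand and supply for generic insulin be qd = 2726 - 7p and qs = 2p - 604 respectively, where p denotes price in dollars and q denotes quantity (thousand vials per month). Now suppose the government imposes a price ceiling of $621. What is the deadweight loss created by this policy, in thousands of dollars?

Setting quantity demanded equal to quantity supplied, 2726 - 7p = 2p - 604, gives p* = 370 and q* = 136.
Since 621 is above p* = 370, the ceiling does not bind and the free-market outcome prevails.
Since the control does not bind, no trades are prevented and deadweight loss is zero.

0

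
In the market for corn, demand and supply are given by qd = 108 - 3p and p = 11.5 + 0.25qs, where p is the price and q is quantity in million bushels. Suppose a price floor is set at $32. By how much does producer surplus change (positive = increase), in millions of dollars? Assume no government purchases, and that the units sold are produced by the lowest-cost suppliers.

7.5

Rearranging supply gives qs = 4p - 46. In a free market, 108 - 3p = 4p - 46 gives the equilibrium p* = 22, q* = 42.
Since 32 > 22, the floor is binding.
At p = 32: qd = 108 - 3·32 = 12 and qs = 4·32 - 46 = 82.
Producer surplus without the control is ½ · (22 - 11.5) · 42 = 220.5.
With the floor, 12 units are sold at 32. The supply price at q = 12 is 14.5, so PS = ½ · [(32 - 11.5) + (32 - 14.5)] · 12 = 228.
Change in producer surplus = 228 - 220.5 = 7.5.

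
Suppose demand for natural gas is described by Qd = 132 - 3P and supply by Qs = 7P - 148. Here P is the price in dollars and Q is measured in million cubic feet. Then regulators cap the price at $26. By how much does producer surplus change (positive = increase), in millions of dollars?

-82

Equilibrium: 132 - 3P = 7P - 148, so 280 = 10P and P* = 28, Q* = 48.
Since 26 < 28, the ceiling is binding.
At P = 26: Qd = 132 - 3·26 = 54 and Qs = 7·26 - 148 = 34.
Producer surplus without the control is ½ · (28 - 148/7) · 48 = 1152/7.
With the ceiling, producers sell 34 units at 26, so PS = ½ · (26 - 148/7) · 34 = 578/7.
Change in producer surplus = 578/7 - 1152/7 = -82.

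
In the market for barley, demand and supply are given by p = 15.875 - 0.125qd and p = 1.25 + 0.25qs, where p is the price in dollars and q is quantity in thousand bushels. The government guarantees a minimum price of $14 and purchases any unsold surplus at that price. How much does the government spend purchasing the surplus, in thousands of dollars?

Rearranging demand gives qd = 127 - 8p; rearranging supply gives qs = 4p - 5. Without the control the market clears where 127 - 8p = 4p - 5, i.e. p* = 11 and q* = 39.
Because the floor (14) lies above the market-clearing price, it is binding.
At p = 14: qd = 127 - 8·14 = 15 and qs = 4·14 - 5 = 51.
Surplus = qs - qd = 36.
Government expenditure = surplus × support price = 36 × 14 = 504.

504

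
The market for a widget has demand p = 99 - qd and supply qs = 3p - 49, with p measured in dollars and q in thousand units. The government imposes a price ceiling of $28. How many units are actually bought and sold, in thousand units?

35

Rearranging demand gives qd = 99 - p. Without the control the market clears where 99 - p = 3p - 49, i.e. p* = 37 and q* = 62.
Since 28 < 37, the ceiling is binding.
At p = 28: qd = 99 - 28 = 71 and qs = 3·28 - 49 = 35.
The quantity actually transacted is the short side, supply: 35.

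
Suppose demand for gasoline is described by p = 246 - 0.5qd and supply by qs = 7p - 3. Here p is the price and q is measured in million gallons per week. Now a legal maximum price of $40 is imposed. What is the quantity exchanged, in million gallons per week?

277

Rearranging demand gives qd = 492 - 2p. Without the control the market clears where 492 - 2p = 7p - 3, i.e. p* = 55 and q* = 382.
The ceiling of 40 is below the equilibrium price 55, so it binds.
At p = 40: qd = 492 - 2·40 = 412 and qs = 7·40 - 3 = 277.
The quantity actually transacted is the short side, supply: 277.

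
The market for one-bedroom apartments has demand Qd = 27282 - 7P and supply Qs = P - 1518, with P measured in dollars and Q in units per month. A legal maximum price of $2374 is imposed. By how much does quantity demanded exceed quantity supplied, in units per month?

Setting quantity demanded equal to quantity supplied, 27282 - 7P = P - 1518, gives P* = 3600 and Q* = 2082.
The ceiling of 2374 is below the equilibrium price 3600, so it binds.
At P = 2374: Qd = 27282 - 7·2374 = 10664 and Qs = 2374 - 1518 = 856.
Shortage = Qd - Qs = 10664 - 856 = 9808.

9808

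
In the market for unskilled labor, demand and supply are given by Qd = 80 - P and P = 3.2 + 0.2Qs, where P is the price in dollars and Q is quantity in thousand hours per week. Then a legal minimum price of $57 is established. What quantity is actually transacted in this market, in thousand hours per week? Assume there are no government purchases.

23

Rearranging supply gives Qs = 5P - 16. Without the control the market clears where 80 - P = 5P - 16, i.e. P* = 16 and Q* = 64.
Since 57 > 16, the floor is binding.
At P = 57: Qd = 80 - 57 = 23 and Qs = 5·57 - 16 = 269.
The quantity actually transacted is the short side, demand: 23.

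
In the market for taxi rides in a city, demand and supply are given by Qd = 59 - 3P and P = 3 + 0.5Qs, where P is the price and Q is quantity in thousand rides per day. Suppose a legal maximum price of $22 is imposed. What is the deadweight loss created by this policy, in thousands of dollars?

0

Rearranging supply gives Qs = 2P - 6. Without the control the market clears where 59 - 3P = 2P - 6, i.e. P* = 13 and Q* = 20.
Since 22 is above P* = 13, the ceiling does not bind and the free-market outcome prevails.
Since the control does not bind, no trades are prevented and deadweight loss is zero.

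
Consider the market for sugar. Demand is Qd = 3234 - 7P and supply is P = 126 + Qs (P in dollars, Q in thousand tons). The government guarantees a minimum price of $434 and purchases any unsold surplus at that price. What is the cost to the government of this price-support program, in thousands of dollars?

Rearranging supply gives Qs = P - 126. Setting quantity demanded equal to quantity supplied, 3234 - 7P = P - 126, gives P* = 420 and Q* = 294.
The floor of 434 is above the equilibrium price 420, so it binds.
At P = 434: Qd = 3234 - 7·434 = 196 and Qs = 434 - 126 = 308.
Surplus = Qs - Qd = 112.
Government expenditure = surplus × support price = 112 × 434 = 48608.

48608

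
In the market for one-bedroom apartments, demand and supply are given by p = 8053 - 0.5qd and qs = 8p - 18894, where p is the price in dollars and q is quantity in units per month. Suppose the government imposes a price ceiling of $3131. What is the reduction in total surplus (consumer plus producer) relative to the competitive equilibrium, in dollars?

Rearranging demand gives qd = 16106 - 2p. Equilibrium: 16106 - 2p = 8p - 18894, so 35000 = 10p and p* = 3500, q* = 9106.
Because the ceiling (3131) lies below the market-clearing price, it is binding.
At p = 3131: qd = 16106 - 2·3131 = 9844 and qs = 8·3131 - 18894 = 6154.
Quantity traded falls to 6154. At q = 6154 the demand price is (16106 - 6154)/2 = 4976 and the supply price is (18894 + 6154)/8 = 3131.
Deadweight loss = ½ · (4976 - 3131) · (9106 - 6154) = ½ · 1845 · 2952 = 2723220.

2723220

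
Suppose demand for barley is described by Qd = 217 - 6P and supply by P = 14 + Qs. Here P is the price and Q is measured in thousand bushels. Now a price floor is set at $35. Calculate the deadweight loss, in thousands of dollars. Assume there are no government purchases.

Rearranging supply gives Qs = P - 14. Without the control the market clears where 217 - 6P = P - 14, i.e. P* = 33 and Q* = 19.
Since 35 > 33, the floor is binding.
At P = 35: Qd = 217 - 6·35 = 7 and Qs = 35 - 14 = 21.
Quantity traded falls to 7. At Q = 7 the demand price is (217 - 7)/6 = 35 and the supply price is 14 + 7 = 21.
Deadweight loss = ½ · (35 - 21) · (19 - 7) = ½ · 14 · 12 = 84.

84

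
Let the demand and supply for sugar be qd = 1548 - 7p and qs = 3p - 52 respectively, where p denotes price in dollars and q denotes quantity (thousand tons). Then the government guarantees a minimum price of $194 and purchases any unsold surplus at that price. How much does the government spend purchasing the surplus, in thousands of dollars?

In a free market, 1548 - 7p = 3p - 52 gives the equilibrium p* = 160, q* = 428.
Because the floor (194) lies above the market-clearing price, it is binding.
At p = 194: qd = 1548 - 7·194 = 190 and qs = 3·194 - 52 = 530.
Surplus = qs - qd = 340.
Government expenditure = surplus × support price = 340 × 194 = 65960.

65960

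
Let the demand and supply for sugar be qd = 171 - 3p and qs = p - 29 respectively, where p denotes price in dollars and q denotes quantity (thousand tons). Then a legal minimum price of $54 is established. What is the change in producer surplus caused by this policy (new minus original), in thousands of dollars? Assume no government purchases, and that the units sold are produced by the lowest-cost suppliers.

In a free market, 171 - 3p = p - 29 gives the equilibrium p* = 50, q* = 21.
Since 54 > 50, the floor is binding.
At p = 54: qd = 171 - 3·54 = 9 and qs = 54 - 29 = 25.
Producer surplus without the control is ½ · (50 - 29) · 21 = 220.5.
With the floor, 9 units are sold at 54. The supply price at q = 9 is 38, so PS = ½ · [(54 - 29) + (54 - 38)] · 9 = 184.5.
Change in producer surplus = 184.5 - 220.5 = -36.

-36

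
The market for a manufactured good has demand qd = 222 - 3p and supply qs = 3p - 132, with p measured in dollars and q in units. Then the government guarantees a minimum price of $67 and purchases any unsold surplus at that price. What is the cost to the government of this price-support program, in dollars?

In a free market, 222 - 3p = 3p - 132 gives the equilibrium p* = 59, q* = 45.
Because the floor (67) lies above the market-clearing price, it is binding.
At p = 67: qd = 222 - 3·67 = 21 and qs = 3·67 - 132 = 69.
Surplus = qs - qd = 48.
Government expenditure = surplus × support price = 48 × 67 = 3216.

3216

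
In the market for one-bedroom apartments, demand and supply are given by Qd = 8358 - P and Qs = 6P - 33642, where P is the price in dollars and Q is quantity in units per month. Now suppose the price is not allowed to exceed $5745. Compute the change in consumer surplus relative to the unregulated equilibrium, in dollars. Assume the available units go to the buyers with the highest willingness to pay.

Equilibrium: 8358 - P = 6P - 33642, so 42000 = 7P and P* = 6000, Q* = 2358.
The ceiling of 5745 is below the equilibrium price 6000, so it binds.
At P = 5745: Qd = 8358 - 5745 = 2613 and Qs = 6·5745 - 33642 = 828.
Consumer surplus without the control is ½ · (8358 - 6000) · 2358 = 2780082.
With the ceiling, 828 units are sold at 5745 (assume they go to the highest-value buyers). The demand price at Q = 828 is 7530, so CS = ½ · [(8358 - 5745) + (7530 - 5745)] · 828 = 1820772.
Change in consumer surplus = 1820772 - 2780082 = -959310.

-959310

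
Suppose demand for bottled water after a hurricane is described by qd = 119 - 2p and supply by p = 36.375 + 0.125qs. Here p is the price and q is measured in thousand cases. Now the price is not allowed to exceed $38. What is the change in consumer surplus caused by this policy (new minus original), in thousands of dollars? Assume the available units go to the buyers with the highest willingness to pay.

-105

Rearranging supply gives qs = 8p - 291. In a free market, 119 - 2p = 8p - 291 gives the equilibrium p* = 41, q* = 37.
Since 38 < 41, the ceiling is binding.
At p = 38: qd = 119 - 2·38 = 43 and qs = 8·38 - 291 = 13.
Consumer surplus without the control is ½ · (59.5 - 41) · 37 = 342.25.
With the ceiling, 13 units are sold at 38 (assume they go to the highest-value buyers). The demand price at q = 13 is 53, so CS = ½ · [(59.5 - 38) + (53 - 38)] · 13 = 237.25.
Change in consumer surplus = 237.25 - 342.25 = -105.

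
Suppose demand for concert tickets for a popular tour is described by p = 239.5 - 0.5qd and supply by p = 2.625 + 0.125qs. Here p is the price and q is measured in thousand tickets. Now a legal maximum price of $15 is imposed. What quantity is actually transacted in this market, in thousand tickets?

Rearranging demand gives qd = 479 - 2p; rearranging supply gives qs = 8p - 21. Without the control the market clears where 479 - 2p = 8p - 21, i.e. p* = 50 and q* = 379.
Because the ceiling (15) lies below the market-clearing price, it is binding.
At p = 15: qd = 479 - 2·15 = 449 and qs = 8·15 - 21 = 99.
The quantity actually transacted is the short side, supply: 99.

99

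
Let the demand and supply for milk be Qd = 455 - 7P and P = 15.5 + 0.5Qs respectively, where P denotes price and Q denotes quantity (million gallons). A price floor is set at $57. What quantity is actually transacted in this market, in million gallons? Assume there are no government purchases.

Rearranging supply gives Qs = 2P - 31. Without the control the market clears where 455 - 7P = 2P - 31, i.e. P* = 54 and Q* = 77.
The floor of 57 is above the equilibrium price 54, so it binds.
At P = 57: Qd = 455 - 7·57 = 56 and Qs = 2·57 - 31 = 83.
The quantity actually transacted is the short side, demand: 56.

56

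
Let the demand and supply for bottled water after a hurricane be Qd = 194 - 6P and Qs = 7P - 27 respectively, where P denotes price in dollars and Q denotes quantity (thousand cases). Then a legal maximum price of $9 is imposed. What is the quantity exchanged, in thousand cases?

Setting quantity demanded equal to quantity supplied, 194 - 6P = 7P - 27, gives P* = 17 and Q* = 92.
The ceiling of 9 is below the equilibrium price 17, so it binds.
At P = 9: Qd = 194 - 6·9 = 140 and Qs = 7·9 - 27 = 36.
The quantity actually transacted is the short side, supply: 36.

36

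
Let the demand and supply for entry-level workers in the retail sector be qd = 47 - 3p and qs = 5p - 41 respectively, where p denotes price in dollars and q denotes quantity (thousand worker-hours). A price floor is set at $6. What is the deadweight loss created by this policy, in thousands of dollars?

0

Setting quantity demanded equal to quantity supplied, 47 - 3p = 5p - 41, gives p* = 11 and q* = 14.
The floor of 6 is below the equilibrium price 11, so it is not binding; the market clears at p* = 11, q* = 14.
Since the control does not bind, no trades are prevented and deadweight loss is zero.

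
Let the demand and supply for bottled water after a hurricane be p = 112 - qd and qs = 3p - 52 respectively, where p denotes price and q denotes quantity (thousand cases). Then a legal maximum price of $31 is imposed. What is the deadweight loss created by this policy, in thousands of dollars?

Rearranging demand gives qd = 112 - p. Without the control the market clears where 112 - p = 3p - 52, i.e. p* = 41 and q* = 71.
Since 31 < 41, the ceiling is binding.
At p = 31: qd = 112 - 31 = 81 and qs = 3·31 - 52 = 41.
Quantity traded falls to 41. At q = 41 the demand price is 112 - 41 = 71 and the supply price is (52 + 41)/3 = 31.
Deadweight loss = ½ · (71 - 31) · (71 - 41) = ½ · 40 · 30 = 600.

600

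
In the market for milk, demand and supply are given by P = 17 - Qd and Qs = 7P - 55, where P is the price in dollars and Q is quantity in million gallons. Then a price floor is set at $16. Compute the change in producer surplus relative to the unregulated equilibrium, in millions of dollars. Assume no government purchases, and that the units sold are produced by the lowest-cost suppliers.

3.5

Rearranging demand gives Qd = 17 - P. Setting quantity demanded equal to quantity supplied, 17 - P = 7P - 55, gives P* = 9 and Q* = 8.
Since 16 > 9, the floor is binding.
At P = 16: Qd = 17 - 16 = 1 and Qs = 7·16 - 55 = 57.
Producer surplus without the control is ½ · (9 - 55/7) · 8 = 32/7.
With the floor, 1 units are sold at 16. The supply price at Q = 1 is 8, so PS = ½ · [(16 - 55/7) + (16 - 8)] · 1 = 113/14.
Change in producer surplus = 113/14 - 32/7 = 3.5.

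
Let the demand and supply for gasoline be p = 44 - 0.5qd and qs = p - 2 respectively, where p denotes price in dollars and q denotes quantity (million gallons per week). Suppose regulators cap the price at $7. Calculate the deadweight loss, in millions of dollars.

396.75

Rearranging demand gives qd = 88 - 2p. In a free market, 88 - 2p = p - 2 gives the equilibrium p* = 30, q* = 28.
Because the ceiling (7) lies below the market-clearing price, it is binding.
At p = 7: qd = 88 - 2·7 = 74 and qs = 7 - 2 = 5.
Quantity traded falls to 5. At q = 5 the demand price is (88 - 5)/2 = 41.5 and the supply price is 2 + 5 = 7.
Deadweight loss = ½ · (41.5 - 7) · (28 - 5) = ½ · 34.5 · 23 = 396.75.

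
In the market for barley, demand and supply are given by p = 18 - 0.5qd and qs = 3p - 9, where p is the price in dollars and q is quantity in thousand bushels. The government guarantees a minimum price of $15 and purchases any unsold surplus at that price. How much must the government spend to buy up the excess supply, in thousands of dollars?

Rearranging demand gives qd = 36 - 2p. Setting quantity demanded equal to quantity supplied, 36 - 2p = 3p - 9, gives p* = 9 and q* = 18.
Because the floor (15) lies above the market-clearing price, it is binding.
At p = 15: qd = 36 - 2·15 = 6 and qs = 3·15 - 9 = 36.
Surplus = qs - qd = 30.
Government expenditure = surplus × support price = 30 × 15 = 450.

450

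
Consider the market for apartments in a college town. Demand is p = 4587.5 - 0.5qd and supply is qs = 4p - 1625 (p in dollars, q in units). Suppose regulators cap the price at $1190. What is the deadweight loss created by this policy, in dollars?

Rearranging demand gives qd = 9175 - 2p. Without the control the market clears where 9175 - 2p = 4p - 1625, i.e. p* = 1800 and q* = 5575.
The ceiling of 1190 is below the equilibrium price 1800, so it binds.
At p = 1190: qd = 9175 - 2·1190 = 6795 and qs = 4·1190 - 1625 = 3135.
Quantity traded falls to 3135. At q = 3135 the demand price is (9175 - 3135)/2 = 3020 and the supply price is (1625 + 3135)/4 = 1190.
Deadweight loss = ½ · (3020 - 1190) · (5575 - 3135) = ½ · 1830 · 2440 = 2232600.

2232600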